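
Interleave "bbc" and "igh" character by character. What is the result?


Interleaving "bbc" and "igh":
  Position 0: 'b' from first, 'i' from second => "bi"
  Position 1: 'b' from first, 'g' from second => "bg"
  Position 2: 'c' from first, 'h' from second => "ch"
Result: bibgch

bibgch


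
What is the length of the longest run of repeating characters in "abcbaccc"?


Input: "abcbaccc"
Scanning for longest run:
  Position 1 ('b'): new char, reset run to 1
  Position 2 ('c'): new char, reset run to 1
  Position 3 ('b'): new char, reset run to 1
  Position 4 ('a'): new char, reset run to 1
  Position 5 ('c'): new char, reset run to 1
  Position 6 ('c'): continues run of 'c', length=2
  Position 7 ('c'): continues run of 'c', length=3
Longest run: 'c' with length 3

3


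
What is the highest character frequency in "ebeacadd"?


Input: ebeacadd
Character counts:
  'a': 2
  'b': 1
  'c': 1
  'd': 2
  'e': 2
Maximum frequency: 2

2


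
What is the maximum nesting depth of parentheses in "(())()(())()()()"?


Input: "(())()(())()()()"
Tracking depth:
  Position 0 '(': depth becomes 1
  Position 1 '(': depth becomes 2
  Position 2 ')': depth becomes 1
  Position 3 ')': depth becomes 0
  Position 4 '(': depth becomes 1
  Position 5 ')': depth becomes 0
  Position 6 '(': depth becomes 1
  Position 7 '(': depth becomes 2
  Position 8 ')': depth becomes 1
  Position 9 ')': depth becomes 0
  Position 10 '(': depth becomes 1
  Position 11 ')': depth becomes 0
  Position 12 '(': depth becomes 1
  Position 13 ')': depth becomes 0
  Position 14 '(': depth becomes 1
  Position 15 ')': depth becomes 0
Maximum depth reached: 2

2


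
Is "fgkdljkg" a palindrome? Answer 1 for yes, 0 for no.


Input: fgkdljkg
Reversed: gkjldkgf
  Compare pos 0 ('f') with pos 7 ('g'): MISMATCH
  Compare pos 1 ('g') with pos 6 ('k'): MISMATCH
  Compare pos 2 ('k') with pos 5 ('j'): MISMATCH
  Compare pos 3 ('d') with pos 4 ('l'): MISMATCH
Result: not a palindrome

0


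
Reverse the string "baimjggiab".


Input: baimjggiab
Reading characters right to left:
  Position 9: 'b'
  Position 8: 'a'
  Position 7: 'i'
  Position 6: 'g'
  Position 5: 'g'
  Position 4: 'j'
  Position 3: 'm'
  Position 2: 'i'
  Position 1: 'a'
  Position 0: 'b'
Reversed: baiggjmiab

baiggjmiab


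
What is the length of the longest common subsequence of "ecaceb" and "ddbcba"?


LCS of "ecaceb" and "ddbcba"
DP table:
           d    d    b    c    b    a
      0    0    0    0    0    0    0
  e   0    0    0    0    0    0    0
  c   0    0    0    0    1    1    1
  a   0    0    0    0    1    1    2
  c   0    0    0    0    1    1    2
  e   0    0    0    0    1    1    2
  b   0    0    0    1    1    2    2
LCS length = dp[6][6] = 2

2


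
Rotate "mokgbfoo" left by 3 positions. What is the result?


Input: "mokgbfoo", rotate left by 3
First 3 characters: "mok"
Remaining characters: "gbfoo"
Concatenate remaining + first: "gbfoo" + "mok" = "gbfoomok"

gbfoomok


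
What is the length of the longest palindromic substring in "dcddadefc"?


Input: "dcddadefc"
Checking substrings for palindromes:
  [0:3] "dcd" (len 3) => palindrome
  [3:6] "dad" (len 3) => palindrome
  [2:4] "dd" (len 2) => palindrome
Longest palindromic substring: "dcd" with length 3

3


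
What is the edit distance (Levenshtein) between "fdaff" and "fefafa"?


Computing edit distance: "fdaff" -> "fefafa"
DP table:
           f    e    f    a    f    a
      0    1    2    3    4    5    6
  f   1    0    1    2    3    4    5
  d   2    1    1    2    3    4    5
  a   3    2    2    2    2    3    4
  f   4    3    3    2    3    2    3
  f   5    4    4    3    3    3    3
Edit distance = dp[5][6] = 3

3


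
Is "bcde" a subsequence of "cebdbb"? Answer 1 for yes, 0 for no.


Check if "bcde" is a subsequence of "cebdbb"
Greedy scan:
  Position 0 ('c'): no match needed
  Position 1 ('e'): no match needed
  Position 2 ('b'): matches sub[0] = 'b'
  Position 3 ('d'): no match needed
  Position 4 ('b'): no match needed
  Position 5 ('b'): no match needed
Only matched 1/4 characters => not a subsequence

0


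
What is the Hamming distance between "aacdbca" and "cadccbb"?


Comparing "aacdbca" and "cadccbb" position by position:
  Position 0: 'a' vs 'c' => differ
  Position 1: 'a' vs 'a' => same
  Position 2: 'c' vs 'd' => differ
  Position 3: 'd' vs 'c' => differ
  Position 4: 'b' vs 'c' => differ
  Position 5: 'c' vs 'b' => differ
  Position 6: 'a' vs 'b' => differ
Total differences (Hamming distance): 6

6


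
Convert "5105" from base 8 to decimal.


Input: "5105" in base 8
Positional expansion:
  Digit '5' (value 5) x 8^3 = 2560
  Digit '1' (value 1) x 8^2 = 64
  Digit '0' (value 0) x 8^1 = 0
  Digit '5' (value 5) x 8^0 = 5
Sum = 2629

2629


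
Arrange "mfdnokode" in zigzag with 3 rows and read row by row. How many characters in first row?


Zigzag "mfdnokode" into 3 rows:
Placing characters:
  'm' => row 0
  'f' => row 1
  'd' => row 2
  'n' => row 1
  'o' => row 0
  'k' => row 1
  'o' => row 2
  'd' => row 1
  'e' => row 0
Rows:
  Row 0: "moe"
  Row 1: "fnkd"
  Row 2: "do"
First row length: 3

3


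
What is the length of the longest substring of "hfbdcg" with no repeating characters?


Input: "hfbdcg"
Sliding window (track last position of each char):
  Position 0 ('h'): window [0,0] length 1 -- new best
  Position 1 ('f'): window [0,1] length 2 -- new best
  Position 2 ('b'): window [0,2] length 3 -- new best
  Position 3 ('d'): window [0,3] length 4 -- new best
  Position 4 ('c'): window [0,4] length 5 -- new best
  Position 5 ('g'): window [0,5] length 6 -- new best
Longest substring with no repeats: "hfbdcg" with length 6

6


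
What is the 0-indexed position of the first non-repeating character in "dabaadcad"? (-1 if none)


Input: dabaadcad
Character frequencies:
  'a': 4
  'b': 1
  'c': 1
  'd': 3
Scanning left to right for freq == 1:
  Position 0 ('d'): freq=3, skip
  Position 1 ('a'): freq=4, skip
  Position 2 ('b'): unique! => answer = 2

2


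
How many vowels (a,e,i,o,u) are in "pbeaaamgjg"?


Input: pbeaaamgjg
Checking each character:
  'p' at position 0: consonant
  'b' at position 1: consonant
  'e' at position 2: vowel (running total: 1)
  'a' at position 3: vowel (running total: 2)
  'a' at position 4: vowel (running total: 3)
  'a' at position 5: vowel (running total: 4)
  'm' at position 6: consonant
  'g' at position 7: consonant
  'j' at position 8: consonant
  'g' at position 9: consonant
Total vowels: 4

4


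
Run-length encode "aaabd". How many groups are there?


Input: aaabd
Scanning for consecutive runs:
  Group 1: 'a' x 3 (positions 0-2)
  Group 2: 'b' x 1 (positions 3-3)
  Group 3: 'd' x 1 (positions 4-4)
Total groups: 3

3


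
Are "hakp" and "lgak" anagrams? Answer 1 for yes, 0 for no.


Strings: "hakp", "lgak"
Sorted first:  ahkp
Sorted second: agkl
Differ at position 1: 'h' vs 'g' => not anagrams

0


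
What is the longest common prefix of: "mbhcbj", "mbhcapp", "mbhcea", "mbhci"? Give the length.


Words: mbhcbj, mbhcapp, mbhcea, mbhci
  Position 0: all 'm' => match
  Position 1: all 'b' => match
  Position 2: all 'h' => match
  Position 3: all 'c' => match
  Position 4: ('b', 'a', 'e', 'i') => mismatch, stop
LCP = "mbhc" (length 4)

4


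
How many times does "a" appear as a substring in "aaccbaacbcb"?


Searching for "a" in "aaccbaacbcb"
Scanning each position:
  Position 0: "a" => MATCH
  Position 1: "a" => MATCH
  Position 2: "c" => no
  Position 3: "c" => no
  Position 4: "b" => no
  Position 5: "a" => MATCH
  Position 6: "a" => MATCH
  Position 7: "c" => no
  Position 8: "b" => no
  Position 9: "c" => no
  Position 10: "b" => no
Total occurrences: 4

4


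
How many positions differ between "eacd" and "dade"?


Comparing "eacd" and "dade" position by position:
  Position 0: 'e' vs 'd' => DIFFER
  Position 1: 'a' vs 'a' => same
  Position 2: 'c' vs 'd' => DIFFER
  Position 3: 'd' vs 'e' => DIFFER
Positions that differ: 3

3


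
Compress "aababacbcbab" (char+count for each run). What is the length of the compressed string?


Input: aababacbcbab
Runs:
  'a' x 2 => "a2"
  'b' x 1 => "b1"
  'a' x 1 => "a1"
  'b' x 1 => "b1"
  'a' x 1 => "a1"
  'c' x 1 => "c1"
  'b' x 1 => "b1"
  'c' x 1 => "c1"
  'b' x 1 => "b1"
  'a' x 1 => "a1"
  'b' x 1 => "b1"
Compressed: "a2b1a1b1a1c1b1c1b1a1b1"
Compressed length: 22

22


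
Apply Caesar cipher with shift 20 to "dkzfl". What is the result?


Caesar cipher: shift "dkzfl" by 20
  'd' (pos 3) + 20 = pos 23 = 'x'
  'k' (pos 10) + 20 = pos 4 = 'e'
  'z' (pos 25) + 20 = pos 19 = 't'
  'f' (pos 5) + 20 = pos 25 = 'z'
  'l' (pos 11) + 20 = pos 5 = 'f'
Result: xetzf

xetzf


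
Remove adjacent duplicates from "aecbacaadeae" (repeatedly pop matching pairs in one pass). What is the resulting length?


Input: aecbacaadeae
Stack-based adjacent duplicate removal:
  Read 'a': push. Stack: a
  Read 'e': push. Stack: ae
  Read 'c': push. Stack: aec
  Read 'b': push. Stack: aecb
  Read 'a': push. Stack: aecba
  Read 'c': push. Stack: aecbac
  Read 'a': push. Stack: aecbaca
  Read 'a': matches stack top 'a' => pop. Stack: aecbac
  Read 'd': push. Stack: aecbacd
  Read 'e': push. Stack: aecbacde
  Read 'a': push. Stack: aecbacdea
  Read 'e': push. Stack: aecbacdeae
Final stack: "aecbacdeae" (length 10)

10


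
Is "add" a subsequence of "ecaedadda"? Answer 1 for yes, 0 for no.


Check if "add" is a subsequence of "ecaedadda"
Greedy scan:
  Position 0 ('e'): no match needed
  Position 1 ('c'): no match needed
  Position 2 ('a'): matches sub[0] = 'a'
  Position 3 ('e'): no match needed
  Position 4 ('d'): matches sub[1] = 'd'
  Position 5 ('a'): no match needed
  Position 6 ('d'): matches sub[2] = 'd'
  Position 7 ('d'): no match needed
  Position 8 ('a'): no match needed
All 3 characters matched => is a subsequence

1


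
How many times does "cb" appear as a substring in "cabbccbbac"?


Searching for "cb" in "cabbccbbac"
Scanning each position:
  Position 0: "ca" => no
  Position 1: "ab" => no
  Position 2: "bb" => no
  Position 3: "bc" => no
  Position 4: "cc" => no
  Position 5: "cb" => MATCH
  Position 6: "bb" => no
  Position 7: "ba" => no
  Position 8: "ac" => no
Total occurrences: 1

1


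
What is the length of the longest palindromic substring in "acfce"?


Input: "acfce"
Checking substrings for palindromes:
  [1:4] "cfc" (len 3) => palindrome
Longest palindromic substring: "cfc" with length 3

3


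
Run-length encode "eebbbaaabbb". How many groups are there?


Input: eebbbaaabbb
Scanning for consecutive runs:
  Group 1: 'e' x 2 (positions 0-1)
  Group 2: 'b' x 3 (positions 2-4)
  Group 3: 'a' x 3 (positions 5-7)
  Group 4: 'b' x 3 (positions 8-10)
Total groups: 4

4


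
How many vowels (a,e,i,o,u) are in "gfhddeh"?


Input: gfhddeh
Checking each character:
  'g' at position 0: consonant
  'f' at position 1: consonant
  'h' at position 2: consonant
  'd' at position 3: consonant
  'd' at position 4: consonant
  'e' at position 5: vowel (running total: 1)
  'h' at position 6: consonant
Total vowels: 1

1


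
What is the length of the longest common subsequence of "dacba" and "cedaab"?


LCS of "dacba" and "cedaab"
DP table:
           c    e    d    a    a    b
      0    0    0    0    0    0    0
  d   0    0    0    1    1    1    1
  a   0    0    0    1    2    2    2
  c   0    1    1    1    2    2    2
  b   0    1    1    1    2    2    3
  a   0    1    1    1    2    3    3
LCS length = dp[5][6] = 3

3


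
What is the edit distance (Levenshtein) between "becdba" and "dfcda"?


Computing edit distance: "becdba" -> "dfcda"
DP table:
           d    f    c    d    a
      0    1    2    3    4    5
  b   1    1    2    3    4    5
  e   2    2    2    3    4    5
  c   3    3    3    2    3    4
  d   4    3    4    3    2    3
  b   5    4    4    4    3    3
  a   6    5    5    5    4    3
Edit distance = dp[6][5] = 3

3


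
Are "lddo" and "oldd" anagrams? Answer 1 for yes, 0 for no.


Strings: "lddo", "oldd"
Sorted first:  ddlo
Sorted second: ddlo
Sorted forms match => anagrams

1


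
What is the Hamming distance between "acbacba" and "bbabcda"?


Comparing "acbacba" and "bbabcda" position by position:
  Position 0: 'a' vs 'b' => differ
  Position 1: 'c' vs 'b' => differ
  Position 2: 'b' vs 'a' => differ
  Position 3: 'a' vs 'b' => differ
  Position 4: 'c' vs 'c' => same
  Position 5: 'b' vs 'd' => differ
  Position 6: 'a' vs 'a' => same
Total differences (Hamming distance): 5

5


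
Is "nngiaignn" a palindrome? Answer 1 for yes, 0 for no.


Input: nngiaignn
Reversed: nngiaignn
  Compare pos 0 ('n') with pos 8 ('n'): match
  Compare pos 1 ('n') with pos 7 ('n'): match
  Compare pos 2 ('g') with pos 6 ('g'): match
  Compare pos 3 ('i') with pos 5 ('i'): match
Result: palindrome

1


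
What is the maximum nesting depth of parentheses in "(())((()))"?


Input: "(())((()))"
Tracking depth:
  Position 0 '(': depth becomes 1
  Position 1 '(': depth becomes 2
  Position 2 ')': depth becomes 1
  Position 3 ')': depth becomes 0
  Position 4 '(': depth becomes 1
  Position 5 '(': depth becomes 2
  Position 6 '(': depth becomes 3
  Position 7 ')': depth becomes 2
  Position 8 ')': depth becomes 1
  Position 9 ')': depth becomes 0
Maximum depth reached: 3

3


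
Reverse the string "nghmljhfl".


Input: nghmljhfl
Reading characters right to left:
  Position 8: 'l'
  Position 7: 'f'
  Position 6: 'h'
  Position 5: 'j'
  Position 4: 'l'
  Position 3: 'm'
  Position 2: 'h'
  Position 1: 'g'
  Position 0: 'n'
Reversed: lfhjlmhgn

lfhjlmhgn


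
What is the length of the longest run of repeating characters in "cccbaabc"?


Input: "cccbaabc"
Scanning for longest run:
  Position 1 ('c'): continues run of 'c', length=2
  Position 2 ('c'): continues run of 'c', length=3
  Position 3 ('b'): new char, reset run to 1
  Position 4 ('a'): new char, reset run to 1
  Position 5 ('a'): continues run of 'a', length=2
  Position 6 ('b'): new char, reset run to 1
  Position 7 ('c'): new char, reset run to 1
Longest run: 'c' with length 3

3


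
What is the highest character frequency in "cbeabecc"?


Input: cbeabecc
Character counts:
  'a': 1
  'b': 2
  'c': 3
  'e': 2
Maximum frequency: 3

3


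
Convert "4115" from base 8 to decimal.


Input: "4115" in base 8
Positional expansion:
  Digit '4' (value 4) x 8^3 = 2048
  Digit '1' (value 1) x 8^2 = 64
  Digit '1' (value 1) x 8^1 = 8
  Digit '5' (value 5) x 8^0 = 5
Sum = 2125

2125


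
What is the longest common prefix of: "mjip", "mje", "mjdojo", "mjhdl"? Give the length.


Words: mjip, mje, mjdojo, mjhdl
  Position 0: all 'm' => match
  Position 1: all 'j' => match
  Position 2: ('i', 'e', 'd', 'h') => mismatch, stop
LCP = "mj" (length 2)

2


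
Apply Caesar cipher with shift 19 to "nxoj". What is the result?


Caesar cipher: shift "nxoj" by 19
  'n' (pos 13) + 19 = pos 6 = 'g'
  'x' (pos 23) + 19 = pos 16 = 'q'
  'o' (pos 14) + 19 = pos 7 = 'h'
  'j' (pos 9) + 19 = pos 2 = 'c'
Result: gqhc

gqhc


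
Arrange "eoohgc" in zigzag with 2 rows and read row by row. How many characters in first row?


Zigzag "eoohgc" into 2 rows:
Placing characters:
  'e' => row 0
  'o' => row 1
  'o' => row 0
  'h' => row 1
  'g' => row 0
  'c' => row 1
Rows:
  Row 0: "eog"
  Row 1: "ohc"
First row length: 3

3


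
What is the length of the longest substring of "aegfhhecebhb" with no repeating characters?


Input: "aegfhhecebhb"
Sliding window (track last position of each char):
  Position 0 ('a'): window [0,0] length 1 -- new best
  Position 1 ('e'): window [0,1] length 2 -- new best
  Position 2 ('g'): window [0,2] length 3 -- new best
  Position 3 ('f'): window [0,3] length 4 -- new best
  Position 4 ('h'): window [0,4] length 5 -- new best
  Position 5 ('h'): repeat (last at 4), move window start to 5
  Position 5 ('h'): window [5,5] length 1
  Position 6 ('e'): window [5,6] length 2
  Position 7 ('c'): window [5,7] length 3
  Position 8 ('e'): repeat (last at 6), move window start to 7
  Position 8 ('e'): window [7,8] length 2
  Position 9 ('b'): window [7,9] length 3
  Position 10 ('h'): window [7,10] length 4
  Position 11 ('b'): repeat (last at 9), move window start to 10
  Position 11 ('b'): window [10,11] length 2
Longest substring with no repeats: "aegfh" with length 5

5


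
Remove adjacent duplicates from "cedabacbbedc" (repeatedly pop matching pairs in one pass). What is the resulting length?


Input: cedabacbbedc
Stack-based adjacent duplicate removal:
  Read 'c': push. Stack: c
  Read 'e': push. Stack: ce
  Read 'd': push. Stack: ced
  Read 'a': push. Stack: ceda
  Read 'b': push. Stack: cedab
  Read 'a': push. Stack: cedaba
  Read 'c': push. Stack: cedabac
  Read 'b': push. Stack: cedabacb
  Read 'b': matches stack top 'b' => pop. Stack: cedabac
  Read 'e': push. Stack: cedabace
  Read 'd': push. Stack: cedabaced
  Read 'c': push. Stack: cedabacedc
Final stack: "cedabacedc" (length 10)

10


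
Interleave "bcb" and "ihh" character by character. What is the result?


Interleaving "bcb" and "ihh":
  Position 0: 'b' from first, 'i' from second => "bi"
  Position 1: 'c' from first, 'h' from second => "ch"
  Position 2: 'b' from first, 'h' from second => "bh"
Result: bichbh

bichbh


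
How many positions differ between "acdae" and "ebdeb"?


Comparing "acdae" and "ebdeb" position by position:
  Position 0: 'a' vs 'e' => DIFFER
  Position 1: 'c' vs 'b' => DIFFER
  Position 2: 'd' vs 'd' => same
  Position 3: 'a' vs 'e' => DIFFER
  Position 4: 'e' vs 'b' => DIFFER
Positions that differ: 4

4


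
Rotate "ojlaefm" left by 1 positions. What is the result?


Input: "ojlaefm", rotate left by 1
First 1 characters: "o"
Remaining characters: "jlaefm"
Concatenate remaining + first: "jlaefm" + "o" = "jlaefmo"

jlaefmo


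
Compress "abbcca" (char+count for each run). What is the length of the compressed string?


Input: abbcca
Runs:
  'a' x 1 => "a1"
  'b' x 2 => "b2"
  'c' x 2 => "c2"
  'a' x 1 => "a1"
Compressed: "a1b2c2a1"
Compressed length: 8

8


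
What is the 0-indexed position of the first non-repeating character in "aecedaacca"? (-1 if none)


Input: aecedaacca
Character frequencies:
  'a': 4
  'c': 3
  'd': 1
  'e': 2
Scanning left to right for freq == 1:
  Position 0 ('a'): freq=4, skip
  Position 1 ('e'): freq=2, skip
  Position 2 ('c'): freq=3, skip
  Position 3 ('e'): freq=2, skip
  Position 4 ('d'): unique! => answer = 4

4


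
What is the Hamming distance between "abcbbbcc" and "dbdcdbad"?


Comparing "abcbbbcc" and "dbdcdbad" position by position:
  Position 0: 'a' vs 'd' => differ
  Position 1: 'b' vs 'b' => same
  Position 2: 'c' vs 'd' => differ
  Position 3: 'b' vs 'c' => differ
  Position 4: 'b' vs 'd' => differ
  Position 5: 'b' vs 'b' => same
  Position 6: 'c' vs 'a' => differ
  Position 7: 'c' vs 'd' => differ
Total differences (Hamming distance): 6

6


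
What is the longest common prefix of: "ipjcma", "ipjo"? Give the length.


Words: ipjcma, ipjo
  Position 0: all 'i' => match
  Position 1: all 'p' => match
  Position 2: all 'j' => match
  Position 3: ('c', 'o') => mismatch, stop
LCP = "ipj" (length 3)

3


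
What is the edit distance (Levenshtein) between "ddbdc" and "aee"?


Computing edit distance: "ddbdc" -> "aee"
DP table:
           a    e    e
      0    1    2    3
  d   1    1    2    3
  d   2    2    2    3
  b   3    3    3    3
  d   4    4    4    4
  c   5    5    5    5
Edit distance = dp[5][3] = 5

5


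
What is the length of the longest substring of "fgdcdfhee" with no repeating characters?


Input: "fgdcdfhee"
Sliding window (track last position of each char):
  Position 0 ('f'): window [0,0] length 1 -- new best
  Position 1 ('g'): window [0,1] length 2 -- new best
  Position 2 ('d'): window [0,2] length 3 -- new best
  Position 3 ('c'): window [0,3] length 4 -- new best
  Position 4 ('d'): repeat (last at 2), move window start to 3
  Position 4 ('d'): window [3,4] length 2
  Position 5 ('f'): window [3,5] length 3
  Position 6 ('h'): window [3,6] length 4
  Position 7 ('e'): window [3,7] length 5 -- new best
  Position 8 ('e'): repeat (last at 7), move window start to 8
  Position 8 ('e'): window [8,8] length 1
Longest substring with no repeats: "cdfhe" with length 5

5


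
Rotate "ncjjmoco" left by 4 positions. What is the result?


Input: "ncjjmoco", rotate left by 4
First 4 characters: "ncjj"
Remaining characters: "moco"
Concatenate remaining + first: "moco" + "ncjj" = "moconcjj"

moconcjj


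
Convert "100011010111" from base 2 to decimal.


Input: "100011010111" in base 2
Positional expansion:
  Digit '1' (value 1) x 2^11 = 2048
  Digit '0' (value 0) x 2^10 = 0
  Digit '0' (value 0) x 2^9 = 0
  Digit '0' (value 0) x 2^8 = 0
  Digit '1' (value 1) x 2^7 = 128
  Digit '1' (value 1) x 2^6 = 64
  Digit '0' (value 0) x 2^5 = 0
  Digit '1' (value 1) x 2^4 = 16
  Digit '0' (value 0) x 2^3 = 0
  Digit '1' (value 1) x 2^2 = 4
  Digit '1' (value 1) x 2^1 = 2
  Digit '1' (value 1) x 2^0 = 1
Sum = 2263

2263


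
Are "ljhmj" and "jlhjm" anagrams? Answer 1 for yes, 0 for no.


Strings: "ljhmj", "jlhjm"
Sorted first:  hjjlm
Sorted second: hjjlm
Sorted forms match => anagrams

1


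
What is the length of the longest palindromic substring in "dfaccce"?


Input: "dfaccce"
Checking substrings for palindromes:
  [3:6] "ccc" (len 3) => palindrome
  [3:5] "cc" (len 2) => palindrome
  [4:6] "cc" (len 2) => palindrome
Longest palindromic substring: "ccc" with length 3

3


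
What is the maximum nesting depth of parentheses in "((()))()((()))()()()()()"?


Input: "((()))()((()))()()()()()"
Tracking depth:
  Position 0 '(': depth becomes 1
  Position 1 '(': depth becomes 2
  Position 2 '(': depth becomes 3
  Position 3 ')': depth becomes 2
  Position 4 ')': depth becomes 1
  Position 5 ')': depth becomes 0
  Position 6 '(': depth becomes 1
  Position 7 ')': depth becomes 0
  Position 8 '(': depth becomes 1
  Position 9 '(': depth becomes 2
  Position 10 '(': depth becomes 3
  Position 11 ')': depth becomes 2
  Position 12 ')': depth becomes 1
  Position 13 ')': depth becomes 0
  Position 14 '(': depth becomes 1
  Position 15 ')': depth becomes 0
  Position 16 '(': depth becomes 1
  Position 17 ')': depth becomes 0
  Position 18 '(': depth becomes 1
  Position 19 ')': depth becomes 0
  Position 20 '(': depth becomes 1
  Position 21 ')': depth becomes 0
  Position 22 '(': depth becomes 1
  Position 23 ')': depth becomes 0
Maximum depth reached: 3

3


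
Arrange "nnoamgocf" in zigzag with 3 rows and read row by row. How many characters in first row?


Zigzag "nnoamgocf" into 3 rows:
Placing characters:
  'n' => row 0
  'n' => row 1
  'o' => row 2
  'a' => row 1
  'm' => row 0
  'g' => row 1
  'o' => row 2
  'c' => row 1
  'f' => row 0
Rows:
  Row 0: "nmf"
  Row 1: "nagc"
  Row 2: "oo"
First row length: 3

3


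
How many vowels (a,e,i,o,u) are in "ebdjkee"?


Input: ebdjkee
Checking each character:
  'e' at position 0: vowel (running total: 1)
  'b' at position 1: consonant
  'd' at position 2: consonant
  'j' at position 3: consonant
  'k' at position 4: consonant
  'e' at position 5: vowel (running total: 2)
  'e' at position 6: vowel (running total: 3)
Total vowels: 3

3


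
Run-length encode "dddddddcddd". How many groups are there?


Input: dddddddcddd
Scanning for consecutive runs:
  Group 1: 'd' x 7 (positions 0-6)
  Group 2: 'c' x 1 (positions 7-7)
  Group 3: 'd' x 3 (positions 8-10)
Total groups: 3

3


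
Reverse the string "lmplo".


Input: lmplo
Reading characters right to left:
  Position 4: 'o'
  Position 3: 'l'
  Position 2: 'p'
  Position 1: 'm'
  Position 0: 'l'
Reversed: olpml

olpml


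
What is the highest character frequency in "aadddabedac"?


Input: aadddabedac
Character counts:
  'a': 4
  'b': 1
  'c': 1
  'd': 4
  'e': 1
Maximum frequency: 4

4


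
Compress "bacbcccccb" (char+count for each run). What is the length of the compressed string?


Input: bacbcccccb
Runs:
  'b' x 1 => "b1"
  'a' x 1 => "a1"
  'c' x 1 => "c1"
  'b' x 1 => "b1"
  'c' x 5 => "c5"
  'b' x 1 => "b1"
Compressed: "b1a1c1b1c5b1"
Compressed length: 12

12


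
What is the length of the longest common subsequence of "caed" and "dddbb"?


LCS of "caed" and "dddbb"
DP table:
           d    d    d    b    b
      0    0    0    0    0    0
  c   0    0    0    0    0    0
  a   0    0    0    0    0    0
  e   0    0    0    0    0    0
  d   0    1    1    1    1    1
LCS length = dp[4][5] = 1

1


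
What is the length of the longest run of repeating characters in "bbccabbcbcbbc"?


Input: "bbccabbcbcbbc"
Scanning for longest run:
  Position 1 ('b'): continues run of 'b', length=2
  Position 2 ('c'): new char, reset run to 1
  Position 3 ('c'): continues run of 'c', length=2
  Position 4 ('a'): new char, reset run to 1
  Position 5 ('b'): new char, reset run to 1
  Position 6 ('b'): continues run of 'b', length=2
  Position 7 ('c'): new char, reset run to 1
  Position 8 ('b'): new char, reset run to 1
  Position 9 ('c'): new char, reset run to 1
  Position 10 ('b'): new char, reset run to 1
  Position 11 ('b'): continues run of 'b', length=2
  Position 12 ('c'): new char, reset run to 1
Longest run: 'b' with length 2

2


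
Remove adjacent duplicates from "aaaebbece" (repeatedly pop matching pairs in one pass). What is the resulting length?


Input: aaaebbece
Stack-based adjacent duplicate removal:
  Read 'a': push. Stack: a
  Read 'a': matches stack top 'a' => pop. Stack: (empty)
  Read 'a': push. Stack: a
  Read 'e': push. Stack: ae
  Read 'b': push. Stack: aeb
  Read 'b': matches stack top 'b' => pop. Stack: ae
  Read 'e': matches stack top 'e' => pop. Stack: a
  Read 'c': push. Stack: ac
  Read 'e': push. Stack: ace
Final stack: "ace" (length 3)

3


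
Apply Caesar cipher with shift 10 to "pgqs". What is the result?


Caesar cipher: shift "pgqs" by 10
  'p' (pos 15) + 10 = pos 25 = 'z'
  'g' (pos 6) + 10 = pos 16 = 'q'
  'q' (pos 16) + 10 = pos 0 = 'a'
  's' (pos 18) + 10 = pos 2 = 'c'
Result: zqac

zqac


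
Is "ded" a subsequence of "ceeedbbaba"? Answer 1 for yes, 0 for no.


Check if "ded" is a subsequence of "ceeedbbaba"
Greedy scan:
  Position 0 ('c'): no match needed
  Position 1 ('e'): no match needed
  Position 2 ('e'): no match needed
  Position 3 ('e'): no match needed
  Position 4 ('d'): matches sub[0] = 'd'
  Position 5 ('b'): no match needed
  Position 6 ('b'): no match needed
  Position 7 ('a'): no match needed
  Position 8 ('b'): no match needed
  Position 9 ('a'): no match needed
Only matched 1/3 characters => not a subsequence

0


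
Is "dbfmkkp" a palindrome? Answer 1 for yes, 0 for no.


Input: dbfmkkp
Reversed: pkkmfbd
  Compare pos 0 ('d') with pos 6 ('p'): MISMATCH
  Compare pos 1 ('b') with pos 5 ('k'): MISMATCH
  Compare pos 2 ('f') with pos 4 ('k'): MISMATCH
Result: not a palindrome

0


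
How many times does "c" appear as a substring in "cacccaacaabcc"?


Searching for "c" in "cacccaacaabcc"
Scanning each position:
  Position 0: "c" => MATCH
  Position 1: "a" => no
  Position 2: "c" => MATCH
  Position 3: "c" => MATCH
  Position 4: "c" => MATCH
  Position 5: "a" => no
  Position 6: "a" => no
  Position 7: "c" => MATCH
  Position 8: "a" => no
  Position 9: "a" => no
  Position 10: "b" => no
  Position 11: "c" => MATCH
  Position 12: "c" => MATCH
Total occurrences: 7

7


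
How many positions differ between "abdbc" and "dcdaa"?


Comparing "abdbc" and "dcdaa" position by position:
  Position 0: 'a' vs 'd' => DIFFER
  Position 1: 'b' vs 'c' => DIFFER
  Position 2: 'd' vs 'd' => same
  Position 3: 'b' vs 'a' => DIFFER
  Position 4: 'c' vs 'a' => DIFFER
Positions that differ: 4

4


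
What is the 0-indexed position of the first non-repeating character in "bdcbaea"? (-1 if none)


Input: bdcbaea
Character frequencies:
  'a': 2
  'b': 2
  'c': 1
  'd': 1
  'e': 1
Scanning left to right for freq == 1:
  Position 0 ('b'): freq=2, skip
  Position 1 ('d'): unique! => answer = 1

1


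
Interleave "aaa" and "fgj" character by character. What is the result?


Interleaving "aaa" and "fgj":
  Position 0: 'a' from first, 'f' from second => "af"
  Position 1: 'a' from first, 'g' from second => "ag"
  Position 2: 'a' from first, 'j' from second => "aj"
Result: afagaj

afagaj


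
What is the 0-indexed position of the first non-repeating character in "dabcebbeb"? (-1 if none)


Input: dabcebbeb
Character frequencies:
  'a': 1
  'b': 4
  'c': 1
  'd': 1
  'e': 2
Scanning left to right for freq == 1:
  Position 0 ('d'): unique! => answer = 0

0


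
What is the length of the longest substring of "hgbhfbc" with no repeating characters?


Input: "hgbhfbc"
Sliding window (track last position of each char):
  Position 0 ('h'): window [0,0] length 1 -- new best
  Position 1 ('g'): window [0,1] length 2 -- new best
  Position 2 ('b'): window [0,2] length 3 -- new best
  Position 3 ('h'): repeat (last at 0), move window start to 1
  Position 3 ('h'): window [1,3] length 3
  Position 4 ('f'): window [1,4] length 4 -- new best
  Position 5 ('b'): repeat (last at 2), move window start to 3
  Position 5 ('b'): window [3,5] length 3
  Position 6 ('c'): window [3,6] length 4
Longest substring with no repeats: "gbhf" with length 4

4


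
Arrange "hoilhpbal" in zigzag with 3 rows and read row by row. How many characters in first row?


Zigzag "hoilhpbal" into 3 rows:
Placing characters:
  'h' => row 0
  'o' => row 1
  'i' => row 2
  'l' => row 1
  'h' => row 0
  'p' => row 1
  'b' => row 2
  'a' => row 1
  'l' => row 0
Rows:
  Row 0: "hhl"
  Row 1: "olpa"
  Row 2: "ib"
First row length: 3

3


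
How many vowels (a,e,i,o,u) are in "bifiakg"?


Input: bifiakg
Checking each character:
  'b' at position 0: consonant
  'i' at position 1: vowel (running total: 1)
  'f' at position 2: consonant
  'i' at position 3: vowel (running total: 2)
  'a' at position 4: vowel (running total: 3)
  'k' at position 5: consonant
  'g' at position 6: consonant
Total vowels: 3

3


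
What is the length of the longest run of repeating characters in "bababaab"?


Input: "bababaab"
Scanning for longest run:
  Position 1 ('a'): new char, reset run to 1
  Position 2 ('b'): new char, reset run to 1
  Position 3 ('a'): new char, reset run to 1
  Position 4 ('b'): new char, reset run to 1
  Position 5 ('a'): new char, reset run to 1
  Position 6 ('a'): continues run of 'a', length=2
  Position 7 ('b'): new char, reset run to 1
Longest run: 'a' with length 2

2


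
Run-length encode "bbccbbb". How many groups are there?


Input: bbccbbb
Scanning for consecutive runs:
  Group 1: 'b' x 2 (positions 0-1)
  Group 2: 'c' x 2 (positions 2-3)
  Group 3: 'b' x 3 (positions 4-6)
Total groups: 3

3


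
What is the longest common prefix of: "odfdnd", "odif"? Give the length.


Words: odfdnd, odif
  Position 0: all 'o' => match
  Position 1: all 'd' => match
  Position 2: ('f', 'i') => mismatch, stop
LCP = "od" (length 2)

2


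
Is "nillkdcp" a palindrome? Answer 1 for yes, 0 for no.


Input: nillkdcp
Reversed: pcdkllin
  Compare pos 0 ('n') with pos 7 ('p'): MISMATCH
  Compare pos 1 ('i') with pos 6 ('c'): MISMATCH
  Compare pos 2 ('l') with pos 5 ('d'): MISMATCH
  Compare pos 3 ('l') with pos 4 ('k'): MISMATCH
Result: not a palindrome

0


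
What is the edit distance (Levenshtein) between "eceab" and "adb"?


Computing edit distance: "eceab" -> "adb"
DP table:
           a    d    b
      0    1    2    3
  e   1    1    2    3
  c   2    2    2    3
  e   3    3    3    3
  a   4    3    4    4
  b   5    4    4    4
Edit distance = dp[5][3] = 4

4


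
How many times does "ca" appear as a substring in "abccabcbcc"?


Searching for "ca" in "abccabcbcc"
Scanning each position:
  Position 0: "ab" => no
  Position 1: "bc" => no
  Position 2: "cc" => no
  Position 3: "ca" => MATCH
  Position 4: "ab" => no
  Position 5: "bc" => no
  Position 6: "cb" => no
  Position 7: "bc" => no
  Position 8: "cc" => no
Total occurrences: 1

1


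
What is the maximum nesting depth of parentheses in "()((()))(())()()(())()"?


Input: "()((()))(())()()(())()"
Tracking depth:
  Position 0 '(': depth becomes 1
  Position 1 ')': depth becomes 0
  Position 2 '(': depth becomes 1
  Position 3 '(': depth becomes 2
  Position 4 '(': depth becomes 3
  Position 5 ')': depth becomes 2
  Position 6 ')': depth becomes 1
  Position 7 ')': depth becomes 0
  Position 8 '(': depth becomes 1
  Position 9 '(': depth becomes 2
  Position 10 ')': depth becomes 1
  Position 11 ')': depth becomes 0
  Position 12 '(': depth becomes 1
  Position 13 ')': depth becomes 0
  Position 14 '(': depth becomes 1
  Position 15 ')': depth becomes 0
  Position 16 '(': depth becomes 1
  Position 17 '(': depth becomes 2
  Position 18 ')': depth becomes 1
  Position 19 ')': depth becomes 0
  Position 20 '(': depth becomes 1
  Position 21 ')': depth becomes 0
Maximum depth reached: 3

3


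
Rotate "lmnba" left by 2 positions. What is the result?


Input: "lmnba", rotate left by 2
First 2 characters: "lm"
Remaining characters: "nba"
Concatenate remaining + first: "nba" + "lm" = "nbalm"

nbalm


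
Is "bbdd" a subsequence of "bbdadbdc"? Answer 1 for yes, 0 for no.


Check if "bbdd" is a subsequence of "bbdadbdc"
Greedy scan:
  Position 0 ('b'): matches sub[0] = 'b'
  Position 1 ('b'): matches sub[1] = 'b'
  Position 2 ('d'): matches sub[2] = 'd'
  Position 3 ('a'): no match needed
  Position 4 ('d'): matches sub[3] = 'd'
  Position 5 ('b'): no match needed
  Position 6 ('d'): no match needed
  Position 7 ('c'): no match needed
All 4 characters matched => is a subsequence

1


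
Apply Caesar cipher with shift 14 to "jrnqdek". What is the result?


Caesar cipher: shift "jrnqdek" by 14
  'j' (pos 9) + 14 = pos 23 = 'x'
  'r' (pos 17) + 14 = pos 5 = 'f'
  'n' (pos 13) + 14 = pos 1 = 'b'
  'q' (pos 16) + 14 = pos 4 = 'e'
  'd' (pos 3) + 14 = pos 17 = 'r'
  'e' (pos 4) + 14 = pos 18 = 's'
  'k' (pos 10) + 14 = pos 24 = 'y'
Result: xfbersy

xfbersy


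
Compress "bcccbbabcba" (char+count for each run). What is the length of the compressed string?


Input: bcccbbabcba
Runs:
  'b' x 1 => "b1"
  'c' x 3 => "c3"
  'b' x 2 => "b2"
  'a' x 1 => "a1"
  'b' x 1 => "b1"
  'c' x 1 => "c1"
  'b' x 1 => "b1"
  'a' x 1 => "a1"
Compressed: "b1c3b2a1b1c1b1a1"
Compressed length: 16

16


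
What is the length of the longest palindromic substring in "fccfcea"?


Input: "fccfcea"
Checking substrings for palindromes:
  [0:4] "fccf" (len 4) => palindrome
  [2:5] "cfc" (len 3) => palindrome
  [1:3] "cc" (len 2) => palindrome
Longest palindromic substring: "fccf" with length 4

4


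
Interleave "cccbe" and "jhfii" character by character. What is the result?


Interleaving "cccbe" and "jhfii":
  Position 0: 'c' from first, 'j' from second => "cj"
  Position 1: 'c' from first, 'h' from second => "ch"
  Position 2: 'c' from first, 'f' from second => "cf"
  Position 3: 'b' from first, 'i' from second => "bi"
  Position 4: 'e' from first, 'i' from second => "ei"
Result: cjchcfbiei

cjchcfbiei


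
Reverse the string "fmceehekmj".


Input: fmceehekmj
Reading characters right to left:
  Position 9: 'j'
  Position 8: 'm'
  Position 7: 'k'
  Position 6: 'e'
  Position 5: 'h'
  Position 4: 'e'
  Position 3: 'e'
  Position 2: 'c'
  Position 1: 'm'
  Position 0: 'f'
Reversed: jmkeheecmf

jmkeheecmf


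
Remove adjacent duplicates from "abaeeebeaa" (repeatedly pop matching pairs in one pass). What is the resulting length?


Input: abaeeebeaa
Stack-based adjacent duplicate removal:
  Read 'a': push. Stack: a
  Read 'b': push. Stack: ab
  Read 'a': push. Stack: aba
  Read 'e': push. Stack: abae
  Read 'e': matches stack top 'e' => pop. Stack: aba
  Read 'e': push. Stack: abae
  Read 'b': push. Stack: abaeb
  Read 'e': push. Stack: abaebe
  Read 'a': push. Stack: abaebea
  Read 'a': matches stack top 'a' => pop. Stack: abaebe
Final stack: "abaebe" (length 6)

6


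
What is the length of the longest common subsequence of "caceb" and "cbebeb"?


LCS of "caceb" and "cbebeb"
DP table:
           c    b    e    b    e    b
      0    0    0    0    0    0    0
  c   0    1    1    1    1    1    1
  a   0    1    1    1    1    1    1
  c   0    1    1    1    1    1    1
  e   0    1    1    2    2    2    2
  b   0    1    2    2    3    3    3
LCS length = dp[5][6] = 3

3


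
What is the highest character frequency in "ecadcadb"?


Input: ecadcadb
Character counts:
  'a': 2
  'b': 1
  'c': 2
  'd': 2
  'e': 1
Maximum frequency: 2

2


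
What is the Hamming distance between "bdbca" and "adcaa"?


Comparing "bdbca" and "adcaa" position by position:
  Position 0: 'b' vs 'a' => differ
  Position 1: 'd' vs 'd' => same
  Position 2: 'b' vs 'c' => differ
  Position 3: 'c' vs 'a' => differ
  Position 4: 'a' vs 'a' => same
Total differences (Hamming distance): 3

3


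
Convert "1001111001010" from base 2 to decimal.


Input: "1001111001010" in base 2
Positional expansion:
  Digit '1' (value 1) x 2^12 = 4096
  Digit '0' (value 0) x 2^11 = 0
  Digit '0' (value 0) x 2^10 = 0
  Digit '1' (value 1) x 2^9 = 512
  Digit '1' (value 1) x 2^8 = 256
  Digit '1' (value 1) x 2^7 = 128
  Digit '1' (value 1) x 2^6 = 64
  Digit '0' (value 0) x 2^5 = 0
  Digit '0' (value 0) x 2^4 = 0
  Digit '1' (value 1) x 2^3 = 8
  Digit '0' (value 0) x 2^2 = 0
  Digit '1' (value 1) x 2^1 = 2
  Digit '0' (value 0) x 2^0 = 0
Sum = 5066

5066


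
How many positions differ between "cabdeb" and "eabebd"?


Comparing "cabdeb" and "eabebd" position by position:
  Position 0: 'c' vs 'e' => DIFFER
  Position 1: 'a' vs 'a' => same
  Position 2: 'b' vs 'b' => same
  Position 3: 'd' vs 'e' => DIFFER
  Position 4: 'e' vs 'b' => DIFFER
  Position 5: 'b' vs 'd' => DIFFER
Positions that differ: 4

4


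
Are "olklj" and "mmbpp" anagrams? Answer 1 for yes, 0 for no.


Strings: "olklj", "mmbpp"
Sorted first:  jkllo
Sorted second: bmmpp
Differ at position 0: 'j' vs 'b' => not anagrams

0


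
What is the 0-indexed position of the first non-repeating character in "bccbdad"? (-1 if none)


Input: bccbdad
Character frequencies:
  'a': 1
  'b': 2
  'c': 2
  'd': 2
Scanning left to right for freq == 1:
  Position 0 ('b'): freq=2, skip
  Position 1 ('c'): freq=2, skip
  Position 2 ('c'): freq=2, skip
  Position 3 ('b'): freq=2, skip
  Position 4 ('d'): freq=2, skip
  Position 5 ('a'): unique! => answer = 5

5


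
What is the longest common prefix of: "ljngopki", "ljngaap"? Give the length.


Words: ljngopki, ljngaap
  Position 0: all 'l' => match
  Position 1: all 'j' => match
  Position 2: all 'n' => match
  Position 3: all 'g' => match
  Position 4: ('o', 'a') => mismatch, stop
LCP = "ljng" (length 4)

4


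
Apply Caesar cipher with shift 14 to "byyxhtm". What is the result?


Caesar cipher: shift "byyxhtm" by 14
  'b' (pos 1) + 14 = pos 15 = 'p'
  'y' (pos 24) + 14 = pos 12 = 'm'
  'y' (pos 24) + 14 = pos 12 = 'm'
  'x' (pos 23) + 14 = pos 11 = 'l'
  'h' (pos 7) + 14 = pos 21 = 'v'
  't' (pos 19) + 14 = pos 7 = 'h'
  'm' (pos 12) + 14 = pos 0 = 'a'
Result: pmmlvha

pmmlvha


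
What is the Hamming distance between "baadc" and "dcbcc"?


Comparing "baadc" and "dcbcc" position by position:
  Position 0: 'b' vs 'd' => differ
  Position 1: 'a' vs 'c' => differ
  Position 2: 'a' vs 'b' => differ
  Position 3: 'd' vs 'c' => differ
  Position 4: 'c' vs 'c' => same
Total differences (Hamming distance): 4

4


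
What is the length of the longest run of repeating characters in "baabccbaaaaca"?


Input: "baabccbaaaaca"
Scanning for longest run:
  Position 1 ('a'): new char, reset run to 1
  Position 2 ('a'): continues run of 'a', length=2
  Position 3 ('b'): new char, reset run to 1
  Position 4 ('c'): new char, reset run to 1
  Position 5 ('c'): continues run of 'c', length=2
  Position 6 ('b'): new char, reset run to 1
  Position 7 ('a'): new char, reset run to 1
  Position 8 ('a'): continues run of 'a', length=2
  Position 9 ('a'): continues run of 'a', length=3
  Position 10 ('a'): continues run of 'a', length=4
  Position 11 ('c'): new char, reset run to 1
  Position 12 ('a'): new char, reset run to 1
Longest run: 'a' with length 4

4
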